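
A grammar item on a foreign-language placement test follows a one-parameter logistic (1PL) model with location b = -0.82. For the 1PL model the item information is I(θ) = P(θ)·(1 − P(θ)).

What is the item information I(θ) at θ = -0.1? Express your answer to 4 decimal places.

P = 1/(1+e^{-0.7200}) = 0.6726
P(1−P) = 0.6726 × 0.3274 = 0.2202
I = P(1−P) = 0.22021

0.2202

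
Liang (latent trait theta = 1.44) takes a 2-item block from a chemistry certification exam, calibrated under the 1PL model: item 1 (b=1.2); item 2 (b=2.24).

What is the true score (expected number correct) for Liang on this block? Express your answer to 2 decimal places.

P(theta) = 1 / (1 + exp(−(theta − b)))
P_1 = 1/(1+e^{-0.2400}) = 0.5597
P_2 = 1/(1+e^{0.8000}) = 0.3100
E[score] = 0.5597 + 0.3100 = 0.8697

0.87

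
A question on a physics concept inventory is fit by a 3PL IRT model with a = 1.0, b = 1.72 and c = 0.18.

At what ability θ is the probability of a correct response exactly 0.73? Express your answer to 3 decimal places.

2.431

P(θ) = c + (1 − c) · 1 / (1 + exp(−a(θ − b)))
Remove guessing floor: (0.73 − 0.18)/(1 − 0.18) = 0.6707
logit = ln(0.6707/0.3293) = 0.7115
θ = b + logit/(a) = 1.72 + 0.7115/1.0000 = 2.4315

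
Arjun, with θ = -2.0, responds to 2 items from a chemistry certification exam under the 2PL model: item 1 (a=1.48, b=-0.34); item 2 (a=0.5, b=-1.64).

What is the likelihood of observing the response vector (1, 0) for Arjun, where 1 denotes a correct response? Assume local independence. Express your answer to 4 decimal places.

P(θ) = 1 / (1 + exp(−a(θ − b)))
P_1 = 1/(1+e^{2.4568}) = 0.0789
P_2 = 1/(1+e^{0.1800}) = 0.4551
L = P_1 × (1−P_2) = 0.0789 × 0.5449 = 0.04301

0.0430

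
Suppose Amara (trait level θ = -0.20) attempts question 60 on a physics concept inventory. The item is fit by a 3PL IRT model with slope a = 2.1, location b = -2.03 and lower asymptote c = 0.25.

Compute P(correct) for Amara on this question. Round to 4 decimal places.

0.9843

P(θ) = c + (1 − c) · 1 / (1 + exp(−a(θ − b)))
Exponent: 2.1 × (-0.20 − (-2.03)) = 3.8430
1/(1 + e^{-3.8430}) = 0.9790
P = 0.25 + 0.75 × 0.9790 = 0.9843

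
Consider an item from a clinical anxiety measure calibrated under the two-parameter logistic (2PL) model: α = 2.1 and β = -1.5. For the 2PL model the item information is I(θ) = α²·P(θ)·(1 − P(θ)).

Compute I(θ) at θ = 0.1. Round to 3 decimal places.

0.143

P = 1/(1+e^{-3.3600}) = 0.9664
P(1−P) = 0.9664 × 0.0336 = 0.0324
I = α² × P(1−P) = 2.1² × 0.0324 = 0.14307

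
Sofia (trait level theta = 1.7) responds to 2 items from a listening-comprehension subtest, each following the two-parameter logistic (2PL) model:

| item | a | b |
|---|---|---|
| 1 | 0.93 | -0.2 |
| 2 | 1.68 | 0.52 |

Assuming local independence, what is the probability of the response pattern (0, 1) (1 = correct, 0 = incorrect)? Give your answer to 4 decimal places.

P(theta) = 1 / (1 + exp(−a(theta − b)))
P_1 = 1/(1+e^{-1.7670}) = 0.8541
P_2 = 1/(1+e^{-1.9824}) = 0.8789
L = (1−P_1) × P_2 = 0.1459 × 0.8789 = 0.12825

0.1283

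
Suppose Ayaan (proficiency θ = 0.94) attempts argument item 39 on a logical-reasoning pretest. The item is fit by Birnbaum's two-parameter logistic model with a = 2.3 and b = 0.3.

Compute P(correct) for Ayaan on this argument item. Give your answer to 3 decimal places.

P(θ) = 1 / (1 + exp(−a(θ − b)))
Exponent: 2.3 × (0.94 − 0.3) = 1.4720
1/(1 + e^{-1.4720}) = 0.8134

0.813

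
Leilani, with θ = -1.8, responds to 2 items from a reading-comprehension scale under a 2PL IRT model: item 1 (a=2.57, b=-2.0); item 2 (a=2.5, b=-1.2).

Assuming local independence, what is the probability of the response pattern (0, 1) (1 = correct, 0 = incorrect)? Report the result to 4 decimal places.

P(θ) = 1 / (1 + exp(−a(θ − b)))
P_1 = 1/(1+e^{-0.5140}) = 0.6257
P_2 = 1/(1+e^{1.5000}) = 0.1824
L = (1−P_1) × P_2 = 0.3743 × 0.1824 = 0.06827

0.0683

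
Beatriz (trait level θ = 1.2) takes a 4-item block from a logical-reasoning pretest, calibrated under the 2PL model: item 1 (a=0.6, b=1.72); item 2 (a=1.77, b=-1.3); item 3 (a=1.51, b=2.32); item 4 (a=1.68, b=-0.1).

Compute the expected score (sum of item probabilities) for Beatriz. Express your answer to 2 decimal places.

P(θ) = 1 / (1 + exp(−a(θ − b)))
P_1 = 1/(1+e^{0.3120}) = 0.4226
P_2 = 1/(1+e^{-4.4250}) = 0.9882
P_3 = 1/(1+e^{1.6912}) = 0.1556
P_4 = 1/(1+e^{-2.1840}) = 0.8988
E[score] = 0.4226 + 0.9882 + 0.1556 + 0.8988 = 2.4652

2.47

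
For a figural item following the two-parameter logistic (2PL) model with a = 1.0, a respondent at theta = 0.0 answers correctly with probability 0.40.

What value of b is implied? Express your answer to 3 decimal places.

P(theta) = 1 / (1 + exp(−a(theta − b)))
logit(0.40) = ln(0.40/0.60) = -0.4055
b = theta − logit/(a) = 0.0 − (-0.4055)/1.0000 = 0.4055

0.405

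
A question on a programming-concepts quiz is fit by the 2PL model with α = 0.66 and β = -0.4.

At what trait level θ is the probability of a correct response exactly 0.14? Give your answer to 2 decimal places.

P(θ) = 1 / (1 + exp(−α(θ − β)))
logit = ln(0.1400/0.8600) = -1.8153
θ = β + logit/(α) = -0.4 + (-1.8153)/0.6600 = -3.1504

-3.15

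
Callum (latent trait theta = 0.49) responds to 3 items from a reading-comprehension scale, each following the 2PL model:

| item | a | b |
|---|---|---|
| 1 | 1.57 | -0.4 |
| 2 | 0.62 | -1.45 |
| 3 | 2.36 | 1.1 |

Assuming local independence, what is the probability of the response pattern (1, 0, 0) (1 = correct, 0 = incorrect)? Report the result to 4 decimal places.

0.1497

P(theta) = 1 / (1 + exp(−a(theta − b)))
P_1 = 1/(1+e^{-1.3973}) = 0.8018
P_2 = 1/(1+e^{-1.2028}) = 0.7690
P_3 = 1/(1+e^{1.4396}) = 0.1916
L = P_1 × (1−P_2) × (1−P_3) = 0.8018 × 0.2310 × 0.8084 = 0.14970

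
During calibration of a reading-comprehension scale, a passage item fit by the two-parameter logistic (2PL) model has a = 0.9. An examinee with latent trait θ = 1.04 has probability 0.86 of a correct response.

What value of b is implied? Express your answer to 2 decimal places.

P(θ) = 1 / (1 + exp(−a(θ − b)))
logit(0.86) = ln(0.86/0.14) = 1.8153
b = θ − logit/(a) = 1.04 − 1.8153/0.9000 = -0.9770

-0.98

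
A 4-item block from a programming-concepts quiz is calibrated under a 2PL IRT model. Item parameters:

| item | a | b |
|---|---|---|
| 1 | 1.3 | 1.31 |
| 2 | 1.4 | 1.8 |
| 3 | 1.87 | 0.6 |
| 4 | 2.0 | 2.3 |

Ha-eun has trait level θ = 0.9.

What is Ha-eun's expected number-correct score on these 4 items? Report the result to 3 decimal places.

1.285

P(θ) = 1 / (1 + exp(−a(θ − b)))
P_1 = 1/(1+e^{0.5330}) = 0.3698
P_2 = 1/(1+e^{1.2600}) = 0.2210
P_3 = 1/(1+e^{-0.5610}) = 0.6367
P_4 = 1/(1+e^{2.8000}) = 0.0573
E[score] = 0.3698 + 0.2210 + 0.6367 + 0.0573 = 1.2848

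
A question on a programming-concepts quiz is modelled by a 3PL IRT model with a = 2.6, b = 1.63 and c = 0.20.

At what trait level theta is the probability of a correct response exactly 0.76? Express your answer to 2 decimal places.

P(theta) = c + (1 − c) · 1 / (1 + exp(−a(theta − b)))
Remove guessing floor: (0.76 − 0.20)/(1 − 0.20) = 0.7000
logit = ln(0.7000/0.3000) = 0.8473
theta = b + logit/(a) = 1.63 + 0.8473/2.6000 = 1.9559

1.96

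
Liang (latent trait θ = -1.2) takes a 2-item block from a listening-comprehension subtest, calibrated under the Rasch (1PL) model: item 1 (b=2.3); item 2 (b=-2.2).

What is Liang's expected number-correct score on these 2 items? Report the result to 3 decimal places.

0.760

P(θ) = 1 / (1 + exp(−(θ − b)))
P_1 = 1/(1+e^{3.5000}) = 0.0293
P_2 = 1/(1+e^{-1.0000}) = 0.7311
E[score] = 0.0293 + 0.7311 = 0.7604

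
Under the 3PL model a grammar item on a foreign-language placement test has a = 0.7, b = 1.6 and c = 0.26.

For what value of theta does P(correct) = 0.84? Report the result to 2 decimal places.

3.44

P(theta) = c + (1 − c) · 1 / (1 + exp(−a(theta − b)))
Remove guessing floor: (0.84 − 0.26)/(1 − 0.26) = 0.7838
logit = ln(0.7838/0.2162) = 1.2879
theta = b + logit/(a) = 1.6 + 1.2879/0.7000 = 3.4398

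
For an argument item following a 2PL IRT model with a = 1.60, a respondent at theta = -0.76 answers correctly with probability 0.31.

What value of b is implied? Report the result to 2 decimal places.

P(theta) = 1 / (1 + exp(−a(theta − b)))
logit(0.31) = ln(0.31/0.69) = -0.8001
b = theta − logit/(a) = -0.76 − (-0.8001)/1.6000 = -0.2599

-0.26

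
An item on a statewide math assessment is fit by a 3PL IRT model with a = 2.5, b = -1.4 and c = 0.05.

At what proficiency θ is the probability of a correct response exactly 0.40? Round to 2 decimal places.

-1.62

P(θ) = c + (1 − c) · 1 / (1 + exp(−a(θ − b)))
Remove guessing floor: (0.40 − 0.05)/(1 − 0.05) = 0.3684
logit = ln(0.3684/0.6316) = -0.5390
θ = b + logit/(a) = -1.4 + (-0.5390)/2.5000 = -1.6156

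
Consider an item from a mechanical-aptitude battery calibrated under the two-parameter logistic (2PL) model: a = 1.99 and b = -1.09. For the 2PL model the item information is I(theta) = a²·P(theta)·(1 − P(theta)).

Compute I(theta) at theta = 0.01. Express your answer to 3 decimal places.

0.359

P = 1/(1+e^{-2.1890}) = 0.8993
P(1−P) = 0.8993 × 0.1007 = 0.0906
I = a² × P(1−P) = 1.99² × 0.0906 = 0.35876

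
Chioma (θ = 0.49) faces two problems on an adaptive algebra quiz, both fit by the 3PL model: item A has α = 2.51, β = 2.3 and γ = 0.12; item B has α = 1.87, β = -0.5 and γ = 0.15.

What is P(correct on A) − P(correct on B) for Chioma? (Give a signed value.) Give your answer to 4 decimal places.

P(θ) = γ + (1 − γ) · 1 / (1 + exp(−α(θ − β)))
P_A = 0.1293
P_B = 0.8846
P_A − P_B = -0.7554

-0.7554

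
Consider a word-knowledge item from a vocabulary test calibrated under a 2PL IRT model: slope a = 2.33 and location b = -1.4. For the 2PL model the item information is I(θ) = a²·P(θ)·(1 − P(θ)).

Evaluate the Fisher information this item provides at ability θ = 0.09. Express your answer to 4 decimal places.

P = 1/(1+e^{-3.4717}) = 0.9699
P(1−P) = 0.9699 × 0.0301 = 0.0292
I = a² × P(1−P) = 2.33² × 0.0292 = 0.15864

0.1586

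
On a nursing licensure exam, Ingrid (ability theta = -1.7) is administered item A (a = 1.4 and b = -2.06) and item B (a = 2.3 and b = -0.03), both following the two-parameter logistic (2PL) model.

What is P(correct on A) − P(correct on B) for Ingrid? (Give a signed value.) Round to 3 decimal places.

P(theta) = 1 / (1 + exp(−a(theta − b)))
P_A = 0.6234
P_B = 0.0210
P_A − P_B = 0.6024

0.602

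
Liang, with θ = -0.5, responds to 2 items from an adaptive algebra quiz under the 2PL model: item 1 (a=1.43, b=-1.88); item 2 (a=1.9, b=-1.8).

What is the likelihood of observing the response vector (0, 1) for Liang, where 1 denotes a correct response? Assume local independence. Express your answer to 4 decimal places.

P(θ) = 1 / (1 + exp(−a(θ − b)))
P_1 = 1/(1+e^{-1.9734}) = 0.8780
P_2 = 1/(1+e^{-2.4700}) = 0.9220
L = (1−P_1) × P_2 = 0.1220 × 0.9220 = 0.11251

0.1125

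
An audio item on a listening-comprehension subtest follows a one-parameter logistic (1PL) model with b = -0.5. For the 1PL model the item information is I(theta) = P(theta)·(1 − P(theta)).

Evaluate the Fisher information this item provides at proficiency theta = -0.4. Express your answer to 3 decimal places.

P = 1/(1+e^{-0.1000}) = 0.5250
P(1−P) = 0.5250 × 0.4750 = 0.2494
I = P(1−P) = 0.24938

0.249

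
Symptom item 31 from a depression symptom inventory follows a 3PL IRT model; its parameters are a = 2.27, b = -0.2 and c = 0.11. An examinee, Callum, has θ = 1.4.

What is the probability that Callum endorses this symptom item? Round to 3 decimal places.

0.977

P(θ) = c + (1 − c) · 1 / (1 + exp(−a(θ − b)))
Exponent: 2.27 × (1.4 − (-0.2)) = 3.6320
1/(1 + e^{-3.6320}) = 0.9742
P = 0.11 + 0.89 × 0.9742 = 0.9771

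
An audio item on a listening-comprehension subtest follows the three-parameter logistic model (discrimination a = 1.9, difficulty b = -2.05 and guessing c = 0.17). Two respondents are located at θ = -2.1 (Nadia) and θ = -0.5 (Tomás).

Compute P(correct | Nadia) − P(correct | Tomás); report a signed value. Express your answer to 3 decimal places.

P(θ) = c + (1 − c) · 1 / (1 + exp(−a(θ − b)))
P(Nadia) = 0.5653  [exponent -0.0950]
P(Tomás) = 0.9585  [exponent 2.9450]
Difference = 0.5653 − 0.9585 = -0.3932

-0.393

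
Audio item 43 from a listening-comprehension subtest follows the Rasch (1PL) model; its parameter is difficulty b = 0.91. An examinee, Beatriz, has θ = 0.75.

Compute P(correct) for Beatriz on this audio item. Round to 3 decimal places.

P(θ) = 1 / (1 + exp(−(θ − b)))
Exponent: (0.75 − 0.91) = -0.1600
1/(1 + e^{0.1600}) = 0.4601
P = 0.4601

0.460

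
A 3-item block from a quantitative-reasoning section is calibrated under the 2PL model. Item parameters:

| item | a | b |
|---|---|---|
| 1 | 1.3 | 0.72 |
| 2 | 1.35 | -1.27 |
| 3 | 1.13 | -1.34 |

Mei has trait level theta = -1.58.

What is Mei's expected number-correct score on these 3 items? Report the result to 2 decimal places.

0.88

P(theta) = 1 / (1 + exp(−a(theta − b)))
P_1 = 1/(1+e^{2.9900}) = 0.0479
P_2 = 1/(1+e^{0.4185}) = 0.3969
P_3 = 1/(1+e^{0.2712}) = 0.4326
E[score] = 0.0479 + 0.3969 + 0.4326 = 0.8774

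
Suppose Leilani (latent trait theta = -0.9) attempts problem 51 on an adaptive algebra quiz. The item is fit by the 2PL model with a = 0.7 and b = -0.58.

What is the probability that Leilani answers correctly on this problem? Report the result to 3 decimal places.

P(theta) = 1 / (1 + exp(−a(theta − b)))
Exponent: 0.7 × (-0.9 − (-0.58)) = -0.2240
1/(1 + e^{0.2240}) = 0.4442

0.444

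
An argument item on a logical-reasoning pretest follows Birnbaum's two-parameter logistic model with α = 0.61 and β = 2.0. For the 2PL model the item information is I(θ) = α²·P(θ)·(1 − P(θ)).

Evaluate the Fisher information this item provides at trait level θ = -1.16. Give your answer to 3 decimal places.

0.041

P = 1/(1+e^{1.9276}) = 0.1270
P(1−P) = 0.1270 × 0.8730 = 0.1109
I = α² × P(1−P) = 0.61² × 0.1109 = 0.04126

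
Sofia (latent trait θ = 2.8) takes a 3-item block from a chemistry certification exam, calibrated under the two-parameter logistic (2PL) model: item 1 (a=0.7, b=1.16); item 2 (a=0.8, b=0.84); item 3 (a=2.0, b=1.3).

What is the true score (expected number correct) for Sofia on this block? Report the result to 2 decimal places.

P(θ) = 1 / (1 + exp(−a(θ − b)))
P_1 = 1/(1+e^{-1.1480}) = 0.7591
P_2 = 1/(1+e^{-1.5680}) = 0.8275
P_3 = 1/(1+e^{-3.0000}) = 0.9526
E[score] = 0.7591 + 0.8275 + 0.9526 = 2.5392

2.54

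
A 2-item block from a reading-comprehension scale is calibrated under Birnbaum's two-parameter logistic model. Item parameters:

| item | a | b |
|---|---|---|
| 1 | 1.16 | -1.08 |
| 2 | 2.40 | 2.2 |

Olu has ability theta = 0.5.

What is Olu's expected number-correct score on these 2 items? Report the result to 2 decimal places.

0.88

P(theta) = 1 / (1 + exp(−a(theta − b)))
P_1 = 1/(1+e^{-1.8328}) = 0.8621
P_2 = 1/(1+e^{4.0800}) = 0.0166
E[score] = 0.8621 + 0.0166 = 0.8787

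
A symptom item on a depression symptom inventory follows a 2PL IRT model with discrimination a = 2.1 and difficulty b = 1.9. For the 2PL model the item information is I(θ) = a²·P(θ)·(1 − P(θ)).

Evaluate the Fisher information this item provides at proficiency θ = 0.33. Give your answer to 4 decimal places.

0.1517

P = 1/(1+e^{3.2970}) = 0.0357
P(1−P) = 0.0357 × 0.9643 = 0.0344
I = a² × P(1−P) = 2.1² × 0.0344 = 0.15171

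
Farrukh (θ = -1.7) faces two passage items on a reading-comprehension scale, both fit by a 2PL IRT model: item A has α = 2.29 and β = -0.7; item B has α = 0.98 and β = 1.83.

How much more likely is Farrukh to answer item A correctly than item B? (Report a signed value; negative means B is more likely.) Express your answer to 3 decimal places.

0.061

P(θ) = 1 / (1 + exp(−α(θ − β)))
P_A = 0.0920
P_B = 0.0305
P_A − P_B = 0.0615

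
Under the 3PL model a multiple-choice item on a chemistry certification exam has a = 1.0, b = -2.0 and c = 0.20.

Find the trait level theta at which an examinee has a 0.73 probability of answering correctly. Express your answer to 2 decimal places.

-1.33

P(theta) = c + (1 − c) · 1 / (1 + exp(−a(theta − b)))
Remove guessing floor: (0.73 − 0.20)/(1 − 0.20) = 0.6625
logit = ln(0.6625/0.3375) = 0.6745
theta = b + logit/(a) = -2.0 + 0.6745/1.0000 = -1.3255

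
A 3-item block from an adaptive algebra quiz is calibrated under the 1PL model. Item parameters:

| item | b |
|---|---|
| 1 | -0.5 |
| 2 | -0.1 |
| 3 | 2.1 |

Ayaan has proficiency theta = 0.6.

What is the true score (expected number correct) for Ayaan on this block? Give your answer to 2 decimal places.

1.60

P(theta) = 1 / (1 + exp(−(theta − b)))
P_1 = 1/(1+e^{-1.1000}) = 0.7503
P_2 = 1/(1+e^{-0.7000}) = 0.6682
P_3 = 1/(1+e^{1.5000}) = 0.1824
E[score] = 0.7503 + 0.6682 + 0.1824 = 1.6009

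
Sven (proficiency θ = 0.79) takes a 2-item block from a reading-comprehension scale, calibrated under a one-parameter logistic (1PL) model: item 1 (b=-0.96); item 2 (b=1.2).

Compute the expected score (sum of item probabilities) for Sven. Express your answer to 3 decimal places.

1.251

P(θ) = 1 / (1 + exp(−(θ − b)))
P_1 = 1/(1+e^{-1.7500}) = 0.8520
P_2 = 1/(1+e^{0.4100}) = 0.3989
E[score] = 0.8520 + 0.3989 = 1.2509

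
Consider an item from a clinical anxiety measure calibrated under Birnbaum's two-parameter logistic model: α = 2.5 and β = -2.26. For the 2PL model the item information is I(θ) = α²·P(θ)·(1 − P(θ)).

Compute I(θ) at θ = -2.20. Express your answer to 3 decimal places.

1.554

P = 1/(1+e^{-0.1500}) = 0.5374
P(1−P) = 0.5374 × 0.4626 = 0.2486
I = α² × P(1−P) = 2.5² × 0.2486 = 1.55374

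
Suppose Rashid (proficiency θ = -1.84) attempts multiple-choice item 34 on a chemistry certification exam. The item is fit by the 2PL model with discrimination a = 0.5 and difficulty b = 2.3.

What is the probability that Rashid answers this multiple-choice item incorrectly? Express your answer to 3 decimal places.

P(θ) = 1 / (1 + exp(−a(θ − b)))
Exponent: 0.5 × (-1.84 − 2.3) = -2.0700
1/(1 + e^{2.0700}) = 0.1120
P(incorrect) = 1 − 0.1120 = 0.8880

0.888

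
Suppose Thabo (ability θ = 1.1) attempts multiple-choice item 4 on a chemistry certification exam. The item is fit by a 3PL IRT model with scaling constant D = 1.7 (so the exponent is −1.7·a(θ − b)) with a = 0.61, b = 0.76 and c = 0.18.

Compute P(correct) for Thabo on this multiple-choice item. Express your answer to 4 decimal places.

P(θ) = c + (1 − c) · 1 / (1 + exp(−D·a(θ − b)))
Exponent: 1.7 × 0.61 × (1.1 − 0.76) = 0.3526
1/(1 + e^{-0.3526}) = 0.5872
P = 0.18 + 0.82 × 0.5872 = 0.6615

0.6615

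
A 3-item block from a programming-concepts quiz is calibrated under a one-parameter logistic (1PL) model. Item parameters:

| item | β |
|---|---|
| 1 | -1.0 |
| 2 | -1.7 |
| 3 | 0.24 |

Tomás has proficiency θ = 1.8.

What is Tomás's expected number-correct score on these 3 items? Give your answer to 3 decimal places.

2.740

P(θ) = 1 / (1 + exp(−(θ − β)))
P_1 = 1/(1+e^{-2.8000}) = 0.9427
P_2 = 1/(1+e^{-3.5000}) = 0.9707
P_3 = 1/(1+e^{-1.5600}) = 0.8264
E[score] = 0.9427 + 0.9707 + 0.8264 = 2.7397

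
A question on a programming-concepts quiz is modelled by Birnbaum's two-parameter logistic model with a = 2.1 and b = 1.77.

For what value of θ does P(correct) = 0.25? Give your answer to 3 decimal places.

1.247

P(θ) = 1 / (1 + exp(−a(θ − b)))
logit = ln(0.2500/0.7500) = -1.0986
θ = b + logit/(a) = 1.77 + (-1.0986)/2.1000 = 1.2469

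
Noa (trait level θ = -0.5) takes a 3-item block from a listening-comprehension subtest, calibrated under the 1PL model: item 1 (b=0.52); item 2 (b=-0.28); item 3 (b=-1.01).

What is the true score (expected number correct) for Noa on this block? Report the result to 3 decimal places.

1.335

P(θ) = 1 / (1 + exp(−(θ − b)))
P_1 = 1/(1+e^{1.0200}) = 0.2650
P_2 = 1/(1+e^{0.2200}) = 0.4452
P_3 = 1/(1+e^{-0.5100}) = 0.6248
E[score] = 0.2650 + 0.4452 + 0.6248 = 1.3351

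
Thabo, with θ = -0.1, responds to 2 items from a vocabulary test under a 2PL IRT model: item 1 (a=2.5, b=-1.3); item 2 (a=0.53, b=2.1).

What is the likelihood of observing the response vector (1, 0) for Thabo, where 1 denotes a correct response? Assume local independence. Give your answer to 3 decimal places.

0.726

P(θ) = 1 / (1 + exp(−a(θ − b)))
P_1 = 1/(1+e^{-3.0000}) = 0.9526
P_2 = 1/(1+e^{1.1660}) = 0.2376
L = P_1 × (1−P_2) = 0.9526 × 0.7624 = 0.72626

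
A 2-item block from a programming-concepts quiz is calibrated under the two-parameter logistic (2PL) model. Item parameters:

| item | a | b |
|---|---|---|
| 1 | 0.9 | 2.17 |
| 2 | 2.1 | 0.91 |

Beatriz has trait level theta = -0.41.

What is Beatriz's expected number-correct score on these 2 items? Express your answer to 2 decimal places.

0.15

P(theta) = 1 / (1 + exp(−a(theta − b)))
P_1 = 1/(1+e^{2.3220}) = 0.0893
P_2 = 1/(1+e^{2.7720}) = 0.0589
E[score] = 0.0893 + 0.0589 = 0.1482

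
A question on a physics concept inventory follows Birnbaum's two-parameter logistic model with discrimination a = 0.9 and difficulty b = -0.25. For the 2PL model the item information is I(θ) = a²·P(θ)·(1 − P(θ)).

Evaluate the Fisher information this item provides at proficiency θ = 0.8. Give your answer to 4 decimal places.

0.1633

P = 1/(1+e^{-0.9450}) = 0.7201
P(1−P) = 0.7201 × 0.2799 = 0.2016
I = a² × P(1−P) = 0.9² × 0.2016 = 0.16326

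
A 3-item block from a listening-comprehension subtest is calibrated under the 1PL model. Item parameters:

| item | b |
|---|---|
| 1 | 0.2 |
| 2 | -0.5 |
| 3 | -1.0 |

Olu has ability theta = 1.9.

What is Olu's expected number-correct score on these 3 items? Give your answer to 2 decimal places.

P(theta) = 1 / (1 + exp(−(theta − b)))
P_1 = 1/(1+e^{-1.7000}) = 0.8455
P_2 = 1/(1+e^{-2.4000}) = 0.9168
P_3 = 1/(1+e^{-2.9000}) = 0.9478
E[score] = 0.8455 + 0.9168 + 0.9478 = 2.7102

2.71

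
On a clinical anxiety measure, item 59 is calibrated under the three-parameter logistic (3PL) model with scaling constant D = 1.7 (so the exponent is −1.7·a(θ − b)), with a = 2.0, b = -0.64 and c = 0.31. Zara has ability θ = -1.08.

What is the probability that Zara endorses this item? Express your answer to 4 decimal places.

P(θ) = c + (1 − c) · 1 / (1 + exp(−D·a(θ − b)))
Exponent: 1.7 × 2.0 × (-1.08 − (-0.64)) = -1.4960
1/(1 + e^{1.4960}) = 0.1830
P = 0.31 + 0.69 × 0.1830 = 0.4363

0.4363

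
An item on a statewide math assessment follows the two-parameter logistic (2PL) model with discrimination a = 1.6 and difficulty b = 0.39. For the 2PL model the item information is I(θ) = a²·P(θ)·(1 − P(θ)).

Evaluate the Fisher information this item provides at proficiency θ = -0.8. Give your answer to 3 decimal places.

0.289

P = 1/(1+e^{1.9040}) = 0.1297
P(1−P) = 0.1297 × 0.8703 = 0.1128
I = a² × P(1−P) = 1.6² × 0.1128 = 0.28888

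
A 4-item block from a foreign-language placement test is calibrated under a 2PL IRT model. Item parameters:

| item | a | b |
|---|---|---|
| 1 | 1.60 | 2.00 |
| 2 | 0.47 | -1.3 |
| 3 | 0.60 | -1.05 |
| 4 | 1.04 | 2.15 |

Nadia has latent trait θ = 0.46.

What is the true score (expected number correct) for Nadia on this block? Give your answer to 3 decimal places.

1.633

P(θ) = 1 / (1 + exp(−a(θ − b)))
P_1 = 1/(1+e^{2.4640}) = 0.0784
P_2 = 1/(1+e^{-0.8272}) = 0.6958
P_3 = 1/(1+e^{-0.9060}) = 0.7122
P_4 = 1/(1+e^{1.7576}) = 0.1471
E[score] = 0.0784 + 0.6958 + 0.7122 + 0.1471 = 1.6335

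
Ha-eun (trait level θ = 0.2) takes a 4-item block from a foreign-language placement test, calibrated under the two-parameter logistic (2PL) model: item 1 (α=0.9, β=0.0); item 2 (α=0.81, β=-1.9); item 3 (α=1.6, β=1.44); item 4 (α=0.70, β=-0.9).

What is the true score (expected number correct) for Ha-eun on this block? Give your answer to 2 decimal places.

2.19

P(θ) = 1 / (1 + exp(−α(θ − β)))
P_1 = 1/(1+e^{-0.1800}) = 0.5449
P_2 = 1/(1+e^{-1.7010}) = 0.8457
P_3 = 1/(1+e^{1.9840}) = 0.1209
P_4 = 1/(1+e^{-0.7700}) = 0.6835
E[score] = 0.5449 + 0.8457 + 0.1209 + 0.6835 = 2.1950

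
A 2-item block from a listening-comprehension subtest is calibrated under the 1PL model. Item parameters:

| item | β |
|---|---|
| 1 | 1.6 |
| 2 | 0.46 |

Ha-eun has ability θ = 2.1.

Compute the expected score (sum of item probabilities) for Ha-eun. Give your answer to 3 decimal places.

P(θ) = 1 / (1 + exp(−(θ − β)))
P_1 = 1/(1+e^{-0.5000}) = 0.6225
P_2 = 1/(1+e^{-1.6400}) = 0.8375
E[score] = 0.6225 + 0.8375 = 1.4600

1.460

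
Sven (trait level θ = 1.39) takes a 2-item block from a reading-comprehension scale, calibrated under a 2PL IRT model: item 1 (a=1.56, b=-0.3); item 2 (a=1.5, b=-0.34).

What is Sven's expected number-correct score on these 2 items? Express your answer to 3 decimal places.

1.864

P(θ) = 1 / (1 + exp(−a(θ − b)))
P_1 = 1/(1+e^{-2.6364}) = 0.9332
P_2 = 1/(1+e^{-2.5950}) = 0.9305
E[score] = 0.9332 + 0.9305 = 1.8637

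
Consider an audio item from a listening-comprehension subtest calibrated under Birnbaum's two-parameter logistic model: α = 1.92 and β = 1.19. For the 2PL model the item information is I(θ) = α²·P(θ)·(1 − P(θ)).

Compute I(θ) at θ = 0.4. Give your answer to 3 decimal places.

0.544

P = 1/(1+e^{1.5168}) = 0.1799
P(1−P) = 0.1799 × 0.8201 = 0.1476
I = α² × P(1−P) = 1.92² × 0.1476 = 0.54396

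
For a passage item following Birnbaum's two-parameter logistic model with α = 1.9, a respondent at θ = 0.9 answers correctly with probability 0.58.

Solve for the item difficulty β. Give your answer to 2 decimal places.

0.73

P(θ) = 1 / (1 + exp(−α(θ − β)))
logit(0.58) = ln(0.58/0.42) = 0.3228
β = θ − logit/(α) = 0.9 − 0.3228/1.9000 = 0.7301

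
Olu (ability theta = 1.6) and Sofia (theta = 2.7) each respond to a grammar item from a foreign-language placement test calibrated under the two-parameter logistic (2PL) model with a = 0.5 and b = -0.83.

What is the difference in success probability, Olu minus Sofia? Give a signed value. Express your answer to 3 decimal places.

-0.083

P(theta) = 1 / (1 + exp(−a(theta − b)))
P(Olu) = 0.7712  [exponent 1.2150]
P(Sofia) = 0.8538  [exponent 1.7650]
Difference = 0.7712 − 0.8538 = -0.0827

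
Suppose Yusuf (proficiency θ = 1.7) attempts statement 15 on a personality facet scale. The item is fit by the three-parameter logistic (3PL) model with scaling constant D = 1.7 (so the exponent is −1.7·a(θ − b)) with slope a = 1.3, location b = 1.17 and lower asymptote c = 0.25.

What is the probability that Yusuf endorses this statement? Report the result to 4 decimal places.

P(θ) = c + (1 − c) · 1 / (1 + exp(−D·a(θ − b)))
Exponent: 1.7 × 1.3 × (1.7 − 1.17) = 1.1713
1/(1 + e^{-1.1713}) = 0.7634
P = 0.25 + 0.75 × 0.7634 = 0.8225

0.8225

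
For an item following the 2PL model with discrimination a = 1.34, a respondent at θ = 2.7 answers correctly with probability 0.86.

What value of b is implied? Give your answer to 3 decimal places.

P(θ) = 1 / (1 + exp(−a(θ − b)))
logit(0.86) = ln(0.86/0.14) = 1.8153
b = θ − logit/(a) = 2.7 − 1.8153/1.3400 = 1.3453

1.345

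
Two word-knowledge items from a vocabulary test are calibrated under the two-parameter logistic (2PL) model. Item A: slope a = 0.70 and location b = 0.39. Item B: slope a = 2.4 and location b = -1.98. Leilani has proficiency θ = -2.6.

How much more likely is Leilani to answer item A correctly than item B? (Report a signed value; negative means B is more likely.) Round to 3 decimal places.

-0.074

P(θ) = 1 / (1 + exp(−a(θ − b)))
P_A = 0.1098
P_B = 0.1842
P_A − P_B = -0.0744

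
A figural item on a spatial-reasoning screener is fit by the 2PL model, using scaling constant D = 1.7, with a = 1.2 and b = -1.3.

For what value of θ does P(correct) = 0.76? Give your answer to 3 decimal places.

P(θ) = 1 / (1 + exp(−D·a(θ − b)))
logit = ln(0.7600/0.2400) = 1.1527
θ = b + logit/(1.7·a) = -1.3 + 1.1527/2.0400 = -0.7350

-0.735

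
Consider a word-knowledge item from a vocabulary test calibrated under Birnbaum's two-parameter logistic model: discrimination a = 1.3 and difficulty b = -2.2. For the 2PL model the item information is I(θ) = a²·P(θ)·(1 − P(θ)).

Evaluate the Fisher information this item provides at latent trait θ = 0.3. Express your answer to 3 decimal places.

P = 1/(1+e^{-3.2500}) = 0.9627
P(1−P) = 0.9627 × 0.0373 = 0.0359
I = a² × P(1−P) = 1.3² × 0.0359 = 0.06073

0.061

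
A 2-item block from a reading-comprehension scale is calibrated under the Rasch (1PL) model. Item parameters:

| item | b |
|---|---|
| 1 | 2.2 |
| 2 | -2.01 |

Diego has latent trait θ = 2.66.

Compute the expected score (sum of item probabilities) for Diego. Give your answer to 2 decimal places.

P(θ) = 1 / (1 + exp(−(θ − b)))
P_1 = 1/(1+e^{-0.4600}) = 0.6130
P_2 = 1/(1+e^{-4.6700}) = 0.9907
E[score] = 0.6130 + 0.9907 = 1.6037

1.60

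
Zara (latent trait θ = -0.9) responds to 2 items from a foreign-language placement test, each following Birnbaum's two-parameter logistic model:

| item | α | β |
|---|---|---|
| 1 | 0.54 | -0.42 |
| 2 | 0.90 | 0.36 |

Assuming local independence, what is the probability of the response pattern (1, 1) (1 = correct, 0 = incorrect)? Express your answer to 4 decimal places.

P(θ) = 1 / (1 + exp(−α(θ − β)))
P_1 = 1/(1+e^{0.2592}) = 0.4356
P_2 = 1/(1+e^{1.1340}) = 0.2434
L = P_1 × P_2 = 0.4356 × 0.2434 = 0.10603

0.1060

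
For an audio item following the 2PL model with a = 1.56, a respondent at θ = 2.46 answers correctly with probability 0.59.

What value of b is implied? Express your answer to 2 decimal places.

2.23

P(θ) = 1 / (1 + exp(−a(θ − b)))
logit(0.59) = ln(0.59/0.41) = 0.3640
b = θ − logit/(a) = 2.46 − 0.3640/1.5600 = 2.2267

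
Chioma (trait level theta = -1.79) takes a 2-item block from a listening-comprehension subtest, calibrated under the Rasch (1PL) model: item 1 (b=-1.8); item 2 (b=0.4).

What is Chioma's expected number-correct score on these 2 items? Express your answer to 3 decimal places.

P(theta) = 1 / (1 + exp(−(theta − b)))
P_1 = 1/(1+e^{-0.0100}) = 0.5025
P_2 = 1/(1+e^{2.1900}) = 0.1007
E[score] = 0.5025 + 0.1007 = 0.6032

0.603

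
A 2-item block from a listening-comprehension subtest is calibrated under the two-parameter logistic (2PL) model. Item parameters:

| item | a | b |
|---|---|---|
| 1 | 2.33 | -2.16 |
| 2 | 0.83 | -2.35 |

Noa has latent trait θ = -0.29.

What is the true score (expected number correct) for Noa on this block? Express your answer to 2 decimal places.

P(θ) = 1 / (1 + exp(−a(θ − b)))
P_1 = 1/(1+e^{-4.3571}) = 0.9873
P_2 = 1/(1+e^{-1.7098}) = 0.8468
E[score] = 0.9873 + 0.8468 = 1.8342

1.83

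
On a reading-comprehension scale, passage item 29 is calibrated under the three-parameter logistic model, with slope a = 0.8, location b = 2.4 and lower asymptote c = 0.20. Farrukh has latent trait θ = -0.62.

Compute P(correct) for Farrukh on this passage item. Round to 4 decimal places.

0.2656

P(θ) = c + (1 − c) · 1 / (1 + exp(−a(θ − b)))
Exponent: 0.8 × (-0.62 − 2.4) = -2.4160
1/(1 + e^{2.4160}) = 0.0820
P = 0.20 + 0.80 × 0.0820 = 0.2656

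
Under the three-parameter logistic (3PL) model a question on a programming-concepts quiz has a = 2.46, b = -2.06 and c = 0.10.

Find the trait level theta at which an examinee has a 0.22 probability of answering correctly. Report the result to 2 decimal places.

-2.82

P(theta) = c + (1 − c) · 1 / (1 + exp(−a(theta − b)))
Remove guessing floor: (0.22 − 0.10)/(1 − 0.10) = 0.1333
logit = ln(0.1333/0.8667) = -1.8718
theta = b + logit/(a) = -2.06 + (-1.8718)/2.4600 = -2.8209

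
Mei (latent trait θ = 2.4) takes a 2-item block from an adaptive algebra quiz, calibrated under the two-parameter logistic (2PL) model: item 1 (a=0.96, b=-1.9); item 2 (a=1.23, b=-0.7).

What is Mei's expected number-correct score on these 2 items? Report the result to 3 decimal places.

P(θ) = 1 / (1 + exp(−a(θ − b)))
P_1 = 1/(1+e^{-4.1280}) = 0.9841
P_2 = 1/(1+e^{-3.8130}) = 0.9784
E[score] = 0.9841 + 0.9784 = 1.9625

1.963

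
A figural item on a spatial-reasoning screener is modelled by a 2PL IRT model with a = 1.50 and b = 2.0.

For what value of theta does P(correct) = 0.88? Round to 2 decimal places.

3.33

P(theta) = 1 / (1 + exp(−a(theta − b)))
logit = ln(0.8800/0.1200) = 1.9924
theta = b + logit/(a) = 2.0 + 1.9924/1.5000 = 3.3283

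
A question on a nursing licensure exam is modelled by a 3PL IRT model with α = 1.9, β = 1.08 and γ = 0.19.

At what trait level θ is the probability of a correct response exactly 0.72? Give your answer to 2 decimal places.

1.42

P(θ) = γ + (1 − γ) · 1 / (1 + exp(−α(θ − β)))
Remove guessing floor: (0.72 − 0.19)/(1 − 0.19) = 0.6543
logit = ln(0.6543/0.3457) = 0.6381
θ = β + logit/(α) = 1.08 + 0.6381/1.9000 = 1.4158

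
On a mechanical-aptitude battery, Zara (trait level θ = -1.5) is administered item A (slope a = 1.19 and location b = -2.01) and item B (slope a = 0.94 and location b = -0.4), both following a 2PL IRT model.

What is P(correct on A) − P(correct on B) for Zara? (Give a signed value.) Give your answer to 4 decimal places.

P(θ) = 1 / (1 + exp(−a(θ − b)))
P_A = 0.6472
P_B = 0.2623
P_A − P_B = 0.3849

0.3849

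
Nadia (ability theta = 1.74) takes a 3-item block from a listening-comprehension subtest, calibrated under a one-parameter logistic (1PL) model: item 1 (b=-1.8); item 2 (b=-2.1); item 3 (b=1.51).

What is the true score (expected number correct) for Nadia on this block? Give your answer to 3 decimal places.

2.508

P(theta) = 1 / (1 + exp(−(theta − b)))
P_1 = 1/(1+e^{-3.5400}) = 0.9718
P_2 = 1/(1+e^{-3.8400}) = 0.9790
P_3 = 1/(1+e^{-0.2300}) = 0.5572
E[score] = 0.9718 + 0.9790 + 0.5572 = 2.5080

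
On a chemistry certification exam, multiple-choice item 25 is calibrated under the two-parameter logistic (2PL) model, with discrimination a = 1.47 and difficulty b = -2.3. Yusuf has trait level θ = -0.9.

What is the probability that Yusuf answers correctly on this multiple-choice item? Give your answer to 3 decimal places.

P(θ) = 1 / (1 + exp(−a(θ − b)))
Exponent: 1.47 × (-0.9 − (-2.3)) = 2.0580
1/(1 + e^{-2.0580}) = 0.8868

0.887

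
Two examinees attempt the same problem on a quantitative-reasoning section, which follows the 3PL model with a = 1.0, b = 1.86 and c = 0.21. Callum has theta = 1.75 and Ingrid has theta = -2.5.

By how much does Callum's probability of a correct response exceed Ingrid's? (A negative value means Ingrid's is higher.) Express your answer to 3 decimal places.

P(theta) = c + (1 − c) · 1 / (1 + exp(−a(theta − b)))
P(Callum) = 0.5833  [exponent -0.1100]
P(Ingrid) = 0.2200  [exponent -4.3600]
Difference = 0.5833 − 0.2200 = 0.3633

0.363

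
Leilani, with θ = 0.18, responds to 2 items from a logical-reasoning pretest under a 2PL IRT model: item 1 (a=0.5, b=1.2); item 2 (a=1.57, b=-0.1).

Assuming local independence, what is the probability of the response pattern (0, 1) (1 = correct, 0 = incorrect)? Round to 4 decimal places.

P(θ) = 1 / (1 + exp(−a(θ − b)))
P_1 = 1/(1+e^{0.5100}) = 0.3752
P_2 = 1/(1+e^{-0.4396}) = 0.6082
L = (1−P_1) × P_2 = 0.6248 × 0.6082 = 0.37998

0.3800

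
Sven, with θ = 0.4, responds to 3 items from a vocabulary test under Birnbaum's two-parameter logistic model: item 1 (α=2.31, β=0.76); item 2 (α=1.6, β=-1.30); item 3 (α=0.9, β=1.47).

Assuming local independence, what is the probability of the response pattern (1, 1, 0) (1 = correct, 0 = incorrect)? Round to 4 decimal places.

P(θ) = 1 / (1 + exp(−α(θ − β)))
P_1 = 1/(1+e^{0.8316}) = 0.3033
P_2 = 1/(1+e^{-2.7200}) = 0.9382
P_3 = 1/(1+e^{0.9630}) = 0.2763
L = P_1 × P_2 × (1−P_3) = 0.3033 × 0.9382 × 0.7237 = 0.20594

0.2059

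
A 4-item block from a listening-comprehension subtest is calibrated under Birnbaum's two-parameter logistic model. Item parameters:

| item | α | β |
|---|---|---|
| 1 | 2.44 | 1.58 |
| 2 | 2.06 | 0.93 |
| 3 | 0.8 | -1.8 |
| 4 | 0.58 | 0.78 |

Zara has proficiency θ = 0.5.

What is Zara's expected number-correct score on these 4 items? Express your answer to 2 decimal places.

1.68

P(θ) = 1 / (1 + exp(−α(θ − β)))
P_1 = 1/(1+e^{2.6352}) = 0.0669
P_2 = 1/(1+e^{0.8858}) = 0.2920
P_3 = 1/(1+e^{-1.8400}) = 0.8629
P_4 = 1/(1+e^{0.1624}) = 0.4595
E[score] = 0.0669 + 0.2920 + 0.8629 + 0.4595 = 1.6813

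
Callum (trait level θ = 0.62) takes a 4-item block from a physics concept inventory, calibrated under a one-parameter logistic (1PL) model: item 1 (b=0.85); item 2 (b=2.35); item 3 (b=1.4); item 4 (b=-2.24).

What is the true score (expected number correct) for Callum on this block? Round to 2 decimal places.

P(θ) = 1 / (1 + exp(−(θ − b)))
P_1 = 1/(1+e^{0.2300}) = 0.4428
P_2 = 1/(1+e^{1.7300}) = 0.1506
P_3 = 1/(1+e^{0.7800}) = 0.3143
P_4 = 1/(1+e^{-2.8600}) = 0.9458
E[score] = 0.4428 + 0.1506 + 0.3143 + 0.9458 = 1.8535

1.85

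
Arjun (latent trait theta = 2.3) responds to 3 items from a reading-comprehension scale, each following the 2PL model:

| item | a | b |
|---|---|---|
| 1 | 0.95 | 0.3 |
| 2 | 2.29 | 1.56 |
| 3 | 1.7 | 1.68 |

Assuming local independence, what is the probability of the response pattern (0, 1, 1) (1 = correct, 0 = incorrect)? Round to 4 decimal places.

0.0815

P(theta) = 1 / (1 + exp(−a(theta − b)))
P_1 = 1/(1+e^{-1.9000}) = 0.8699
P_2 = 1/(1+e^{-1.6946}) = 0.8448
P_3 = 1/(1+e^{-1.0540}) = 0.7415
L = (1−P_1) × P_2 × P_3 = 0.1301 × 0.8448 × 0.7415 = 0.08151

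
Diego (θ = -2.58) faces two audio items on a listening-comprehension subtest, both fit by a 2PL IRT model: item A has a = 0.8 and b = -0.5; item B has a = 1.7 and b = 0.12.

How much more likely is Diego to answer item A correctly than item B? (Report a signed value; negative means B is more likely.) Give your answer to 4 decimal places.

P(θ) = 1 / (1 + exp(−a(θ − b)))
P_A = 0.1592
P_B = 0.0101
P_A − P_B = 0.1492

0.1492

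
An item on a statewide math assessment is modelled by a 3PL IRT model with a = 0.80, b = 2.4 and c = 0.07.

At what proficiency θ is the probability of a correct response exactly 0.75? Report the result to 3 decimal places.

3.651

P(θ) = c + (1 − c) · 1 / (1 + exp(−a(θ − b)))
Remove guessing floor: (0.75 − 0.07)/(1 − 0.07) = 0.7312
logit = ln(0.7312/0.2688) = 1.0006
θ = b + logit/(a) = 2.4 + 1.0006/0.8000 = 3.6508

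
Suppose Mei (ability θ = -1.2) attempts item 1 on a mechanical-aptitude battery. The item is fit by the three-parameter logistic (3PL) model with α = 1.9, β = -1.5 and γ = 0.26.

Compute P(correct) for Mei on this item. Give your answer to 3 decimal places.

0.733

P(θ) = γ + (1 − γ) · 1 / (1 + exp(−α(θ − β)))
Exponent: 1.9 × (-1.2 − (-1.5)) = 0.5700
1/(1 + e^{-0.5700}) = 0.6388
P = 0.26 + 0.74 × 0.6388 = 0.7327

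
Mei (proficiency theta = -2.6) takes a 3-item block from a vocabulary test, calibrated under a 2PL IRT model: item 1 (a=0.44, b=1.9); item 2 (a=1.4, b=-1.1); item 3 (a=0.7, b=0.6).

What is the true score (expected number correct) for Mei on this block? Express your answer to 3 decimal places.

P(theta) = 1 / (1 + exp(−a(theta − b)))
P_1 = 1/(1+e^{1.9800}) = 0.1213
P_2 = 1/(1+e^{2.1000}) = 0.1091
P_3 = 1/(1+e^{2.2400}) = 0.0962
E[score] = 0.1213 + 0.1091 + 0.0962 = 0.3266

0.327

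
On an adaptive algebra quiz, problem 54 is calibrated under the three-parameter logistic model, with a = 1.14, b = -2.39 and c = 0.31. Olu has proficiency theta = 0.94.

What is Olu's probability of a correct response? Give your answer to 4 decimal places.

P(theta) = c + (1 − c) · 1 / (1 + exp(−a(theta − b)))
Exponent: 1.14 × (0.94 − (-2.39)) = 3.7962
1/(1 + e^{-3.7962}) = 0.9780
P = 0.31 + 0.69 × 0.9780 = 0.9848

0.9848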